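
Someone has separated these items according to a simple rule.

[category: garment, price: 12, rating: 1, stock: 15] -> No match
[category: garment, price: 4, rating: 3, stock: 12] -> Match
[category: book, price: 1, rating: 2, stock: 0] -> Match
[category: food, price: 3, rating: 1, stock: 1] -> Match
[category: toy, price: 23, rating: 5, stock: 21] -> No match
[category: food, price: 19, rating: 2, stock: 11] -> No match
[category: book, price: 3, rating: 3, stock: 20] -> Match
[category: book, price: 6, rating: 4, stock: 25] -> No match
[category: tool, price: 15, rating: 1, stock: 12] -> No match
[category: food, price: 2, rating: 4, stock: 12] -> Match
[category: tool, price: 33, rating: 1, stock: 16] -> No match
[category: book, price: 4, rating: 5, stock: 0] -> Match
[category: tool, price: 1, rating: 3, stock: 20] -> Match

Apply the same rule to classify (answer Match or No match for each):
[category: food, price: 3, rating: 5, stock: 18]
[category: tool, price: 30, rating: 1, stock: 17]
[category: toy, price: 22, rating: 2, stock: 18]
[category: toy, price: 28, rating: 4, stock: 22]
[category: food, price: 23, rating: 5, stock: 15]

Rule: price ≤ 4. This holds for each 'Match' example and fails for each 'No match' one.

Match, No match, No match, No match, No match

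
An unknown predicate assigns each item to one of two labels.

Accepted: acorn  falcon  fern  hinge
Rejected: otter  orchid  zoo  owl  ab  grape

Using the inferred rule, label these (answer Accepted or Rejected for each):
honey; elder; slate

Accepted, Rejected, Rejected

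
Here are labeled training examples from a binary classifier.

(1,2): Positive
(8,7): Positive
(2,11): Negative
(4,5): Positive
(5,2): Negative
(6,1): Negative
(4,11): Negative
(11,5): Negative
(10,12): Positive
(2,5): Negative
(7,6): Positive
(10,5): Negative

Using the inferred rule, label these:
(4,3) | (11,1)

Positive, Negative

All 'Positive' examples share one property — |first − second| ≤ 2 — and every 'Negative' example lacks it.
(4,3): Positive (|4−3| = 1).
(11,1): Negative (|11−1| = 10).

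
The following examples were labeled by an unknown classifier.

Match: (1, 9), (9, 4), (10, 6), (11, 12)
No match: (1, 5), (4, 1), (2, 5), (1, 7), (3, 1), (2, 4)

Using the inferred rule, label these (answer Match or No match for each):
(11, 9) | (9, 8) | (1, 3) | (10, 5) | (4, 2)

Match, Match, No match, Match, No match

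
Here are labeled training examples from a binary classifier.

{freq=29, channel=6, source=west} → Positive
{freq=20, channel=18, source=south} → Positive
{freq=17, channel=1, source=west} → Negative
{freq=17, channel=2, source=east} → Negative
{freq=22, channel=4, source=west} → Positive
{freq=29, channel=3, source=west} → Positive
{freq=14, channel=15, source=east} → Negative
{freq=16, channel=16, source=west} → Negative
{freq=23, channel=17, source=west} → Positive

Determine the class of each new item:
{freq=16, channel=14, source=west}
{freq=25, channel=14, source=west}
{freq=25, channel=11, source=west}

The rule appears to be: freq ≥ 20.

Negative, Positive, Positive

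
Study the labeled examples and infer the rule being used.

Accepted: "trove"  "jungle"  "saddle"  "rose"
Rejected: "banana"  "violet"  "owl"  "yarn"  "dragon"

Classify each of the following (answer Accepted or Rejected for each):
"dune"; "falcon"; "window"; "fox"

Rule: ends with 'e'. This holds for each 'Accepted' example and fails for each 'Rejected' one.
"dune" → ends with 'e' → Accepted. "falcon" → ends with 'n' → Rejected. "window" → ends with 'w' → Rejected. "fox" → ends with 'x' → Rejected.

Accepted, Rejected, Rejected, Rejected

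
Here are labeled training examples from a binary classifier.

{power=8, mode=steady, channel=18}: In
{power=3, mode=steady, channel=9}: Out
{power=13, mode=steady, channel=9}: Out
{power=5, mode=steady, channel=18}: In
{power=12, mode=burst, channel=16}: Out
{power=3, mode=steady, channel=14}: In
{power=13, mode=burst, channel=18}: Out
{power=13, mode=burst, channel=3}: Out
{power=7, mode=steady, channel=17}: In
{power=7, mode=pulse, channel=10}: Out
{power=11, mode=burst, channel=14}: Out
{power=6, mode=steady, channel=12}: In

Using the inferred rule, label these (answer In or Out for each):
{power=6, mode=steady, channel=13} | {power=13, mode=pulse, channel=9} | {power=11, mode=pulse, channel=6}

In, Out, Out

The classifier is using: mode is steady AND channel ≥ 10.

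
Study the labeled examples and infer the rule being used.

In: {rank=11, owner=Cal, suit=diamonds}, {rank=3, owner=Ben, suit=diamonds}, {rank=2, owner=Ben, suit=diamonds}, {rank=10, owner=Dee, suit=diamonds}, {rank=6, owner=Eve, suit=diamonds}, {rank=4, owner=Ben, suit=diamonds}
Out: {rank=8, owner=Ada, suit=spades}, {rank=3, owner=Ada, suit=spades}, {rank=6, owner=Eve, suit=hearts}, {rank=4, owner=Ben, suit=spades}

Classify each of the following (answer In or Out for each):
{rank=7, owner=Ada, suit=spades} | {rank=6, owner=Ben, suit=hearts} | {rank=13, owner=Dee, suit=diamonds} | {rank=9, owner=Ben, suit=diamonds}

Out, Out, In, In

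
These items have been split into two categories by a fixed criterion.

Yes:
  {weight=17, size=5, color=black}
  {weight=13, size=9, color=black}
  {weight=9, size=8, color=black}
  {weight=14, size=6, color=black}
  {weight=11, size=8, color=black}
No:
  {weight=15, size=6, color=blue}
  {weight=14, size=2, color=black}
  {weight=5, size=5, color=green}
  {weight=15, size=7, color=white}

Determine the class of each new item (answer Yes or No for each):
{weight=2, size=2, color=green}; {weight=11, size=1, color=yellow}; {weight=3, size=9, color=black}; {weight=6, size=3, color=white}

The distinguishing property — color is black AND size ≥ 5 — holds for all the 'Yes' cases and none of the 'No' cases.
{weight=2, size=2, color=green} — color is green, size = 2, hence No.
{weight=11, size=1, color=yellow} — color is yellow, size = 1, hence No.
{weight=3, size=9, color=black} — color is black, size = 9, hence Yes.
{weight=6, size=3, color=white} — color is white, size = 3, hence No.

No, No, Yes, No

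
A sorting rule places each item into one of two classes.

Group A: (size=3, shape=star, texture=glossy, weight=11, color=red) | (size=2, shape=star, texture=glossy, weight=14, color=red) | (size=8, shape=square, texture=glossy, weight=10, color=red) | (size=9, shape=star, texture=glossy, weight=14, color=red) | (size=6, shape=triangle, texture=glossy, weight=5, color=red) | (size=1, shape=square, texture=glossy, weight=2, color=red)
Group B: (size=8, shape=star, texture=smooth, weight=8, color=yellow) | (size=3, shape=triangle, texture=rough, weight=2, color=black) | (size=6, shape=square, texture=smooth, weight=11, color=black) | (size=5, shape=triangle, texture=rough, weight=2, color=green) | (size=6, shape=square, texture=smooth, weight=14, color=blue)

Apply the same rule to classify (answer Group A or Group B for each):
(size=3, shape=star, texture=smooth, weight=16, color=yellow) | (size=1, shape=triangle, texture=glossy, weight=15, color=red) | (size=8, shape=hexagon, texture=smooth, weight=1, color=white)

Group B, Group A, Group B

The pattern is that an item is 'Group A' exactly when: color is red.
Group B: (size=3, shape=star, texture=smooth, weight=16, color=yellow), since color is yellow.
Group A: (size=1, shape=triangle, texture=glossy, weight=15, color=red), since color is red.
Group B: (size=8, shape=hexagon, texture=smooth, weight=1, color=white), since color is white.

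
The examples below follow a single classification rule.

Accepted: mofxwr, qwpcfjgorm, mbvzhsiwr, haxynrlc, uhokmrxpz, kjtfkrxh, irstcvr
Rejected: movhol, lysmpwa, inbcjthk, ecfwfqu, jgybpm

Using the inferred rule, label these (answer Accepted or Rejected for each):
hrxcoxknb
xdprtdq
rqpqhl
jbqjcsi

Accepted, Accepted, Accepted, Rejected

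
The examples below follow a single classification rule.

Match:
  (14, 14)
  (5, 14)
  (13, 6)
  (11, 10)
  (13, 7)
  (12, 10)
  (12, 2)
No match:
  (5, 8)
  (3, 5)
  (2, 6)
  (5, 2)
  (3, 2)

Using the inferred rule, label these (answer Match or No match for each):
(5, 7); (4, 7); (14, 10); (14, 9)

No match, No match, Match, Match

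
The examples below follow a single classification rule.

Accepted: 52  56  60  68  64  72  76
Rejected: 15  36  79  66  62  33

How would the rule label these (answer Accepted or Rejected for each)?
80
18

Accepted, Rejected

One predicate separates the groups cleanly: multiple of 4 AND at least 52.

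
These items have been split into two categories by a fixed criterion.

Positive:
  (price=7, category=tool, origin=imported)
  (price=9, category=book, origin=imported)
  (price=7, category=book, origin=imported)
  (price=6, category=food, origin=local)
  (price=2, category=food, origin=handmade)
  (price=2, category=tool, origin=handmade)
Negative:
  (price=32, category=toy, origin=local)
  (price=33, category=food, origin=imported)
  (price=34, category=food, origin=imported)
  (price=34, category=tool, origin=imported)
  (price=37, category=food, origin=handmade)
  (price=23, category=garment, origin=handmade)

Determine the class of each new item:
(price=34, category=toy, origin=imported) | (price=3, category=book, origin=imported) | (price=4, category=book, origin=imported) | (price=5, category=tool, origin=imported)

Negative, Positive, Positive, Positive

Rule: price ≤ 9. This holds for each 'Positive' example and fails for each 'Negative' one.
(price=34, category=toy, origin=imported): price = 34 — fails this test, so Negative.
(price=3, category=book, origin=imported): price = 3 — qualifies, so Positive.
(price=4, category=book, origin=imported): price = 4 — qualifies, so Positive.
(price=5, category=tool, origin=imported): price = 5 — qualifies, so Positive.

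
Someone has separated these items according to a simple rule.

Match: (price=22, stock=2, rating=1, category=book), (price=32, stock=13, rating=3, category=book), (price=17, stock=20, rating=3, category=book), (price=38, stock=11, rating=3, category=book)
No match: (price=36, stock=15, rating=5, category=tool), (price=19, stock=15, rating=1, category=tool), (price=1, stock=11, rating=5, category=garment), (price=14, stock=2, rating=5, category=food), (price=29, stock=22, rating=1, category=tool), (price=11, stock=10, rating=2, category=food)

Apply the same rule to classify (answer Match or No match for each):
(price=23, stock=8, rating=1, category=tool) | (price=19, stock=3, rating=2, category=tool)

No match, No match

The simplest hypothesis consistent with all the labels is: category is book.
(price=23, stock=8, rating=1, category=tool): category is tool — fails the rule, so No match. (price=19, stock=3, rating=2, category=tool): category is tool — fails the rule, so No match.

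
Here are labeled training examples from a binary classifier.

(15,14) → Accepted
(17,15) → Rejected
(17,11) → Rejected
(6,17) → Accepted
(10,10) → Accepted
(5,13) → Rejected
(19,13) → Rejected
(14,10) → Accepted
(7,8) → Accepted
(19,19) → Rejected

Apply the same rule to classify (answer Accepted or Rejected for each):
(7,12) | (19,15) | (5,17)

Accepted, Rejected, Rejected

The rule appears to be: product is even.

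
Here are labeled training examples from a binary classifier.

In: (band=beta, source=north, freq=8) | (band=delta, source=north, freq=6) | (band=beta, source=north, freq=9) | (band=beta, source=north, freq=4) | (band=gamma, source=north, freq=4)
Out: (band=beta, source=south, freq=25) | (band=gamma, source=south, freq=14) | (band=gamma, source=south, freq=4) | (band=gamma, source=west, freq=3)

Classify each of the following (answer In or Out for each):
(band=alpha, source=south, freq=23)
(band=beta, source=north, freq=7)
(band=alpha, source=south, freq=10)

Out, In, Out

'In' ⟺ source is north.
(band=alpha, source=south, freq=23): source is south — fails the rule, so Out.
(band=beta, source=north, freq=7): source is north — fits, so In.
(band=alpha, source=south, freq=10): source is south — fails the rule, so Out.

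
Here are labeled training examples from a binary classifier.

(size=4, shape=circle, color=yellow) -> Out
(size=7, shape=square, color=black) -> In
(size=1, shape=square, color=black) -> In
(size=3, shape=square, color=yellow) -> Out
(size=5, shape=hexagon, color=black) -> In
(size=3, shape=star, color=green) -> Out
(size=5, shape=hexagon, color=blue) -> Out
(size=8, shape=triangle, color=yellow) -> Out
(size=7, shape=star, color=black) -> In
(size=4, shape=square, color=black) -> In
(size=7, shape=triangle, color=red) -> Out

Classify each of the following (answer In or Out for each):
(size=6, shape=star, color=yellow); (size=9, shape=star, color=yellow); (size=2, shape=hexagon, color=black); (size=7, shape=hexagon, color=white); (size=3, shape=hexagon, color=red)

One predicate separates the groups cleanly: color is black.
(size=6, shape=star, color=yellow): color is yellow — does not fit, so Out. (size=9, shape=star, color=yellow): color is yellow — does not fit, so Out. (size=2, shape=hexagon, color=black): color is black — passes, so In. (size=7, shape=hexagon, color=white): color is white — does not fit, so Out. (size=3, shape=hexagon, color=red): color is red — does not fit, so Out.

Out, Out, In, Out, Out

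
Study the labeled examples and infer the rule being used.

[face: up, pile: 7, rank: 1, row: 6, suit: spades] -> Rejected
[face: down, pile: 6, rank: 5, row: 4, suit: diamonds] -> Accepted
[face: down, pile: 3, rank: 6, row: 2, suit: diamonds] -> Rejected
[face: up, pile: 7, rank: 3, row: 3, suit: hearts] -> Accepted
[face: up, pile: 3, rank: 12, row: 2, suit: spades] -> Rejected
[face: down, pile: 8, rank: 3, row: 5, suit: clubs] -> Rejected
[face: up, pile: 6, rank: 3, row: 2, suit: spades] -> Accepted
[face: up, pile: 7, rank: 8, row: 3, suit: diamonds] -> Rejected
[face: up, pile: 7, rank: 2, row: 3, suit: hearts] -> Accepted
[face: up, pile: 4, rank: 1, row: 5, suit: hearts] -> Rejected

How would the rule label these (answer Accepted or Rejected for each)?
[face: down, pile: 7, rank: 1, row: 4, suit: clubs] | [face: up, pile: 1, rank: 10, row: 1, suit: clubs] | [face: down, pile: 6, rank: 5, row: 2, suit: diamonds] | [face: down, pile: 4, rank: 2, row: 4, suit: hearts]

The rule appears to be: rank ≤ 5 AND row ≤ 4.
[face: down, pile: 7, rank: 1, row: 4, suit: clubs] — rank = 1, row = 4, hence Accepted.
[face: up, pile: 1, rank: 10, row: 1, suit: clubs] — rank = 10, row = 1, hence Rejected.
[face: down, pile: 6, rank: 5, row: 2, suit: diamonds] — rank = 5, row = 2, hence Accepted.
[face: down, pile: 4, rank: 2, row: 4, suit: hearts] — rank = 2, row = 4, hence Accepted.

Accepted, Rejected, Accepted, Accepted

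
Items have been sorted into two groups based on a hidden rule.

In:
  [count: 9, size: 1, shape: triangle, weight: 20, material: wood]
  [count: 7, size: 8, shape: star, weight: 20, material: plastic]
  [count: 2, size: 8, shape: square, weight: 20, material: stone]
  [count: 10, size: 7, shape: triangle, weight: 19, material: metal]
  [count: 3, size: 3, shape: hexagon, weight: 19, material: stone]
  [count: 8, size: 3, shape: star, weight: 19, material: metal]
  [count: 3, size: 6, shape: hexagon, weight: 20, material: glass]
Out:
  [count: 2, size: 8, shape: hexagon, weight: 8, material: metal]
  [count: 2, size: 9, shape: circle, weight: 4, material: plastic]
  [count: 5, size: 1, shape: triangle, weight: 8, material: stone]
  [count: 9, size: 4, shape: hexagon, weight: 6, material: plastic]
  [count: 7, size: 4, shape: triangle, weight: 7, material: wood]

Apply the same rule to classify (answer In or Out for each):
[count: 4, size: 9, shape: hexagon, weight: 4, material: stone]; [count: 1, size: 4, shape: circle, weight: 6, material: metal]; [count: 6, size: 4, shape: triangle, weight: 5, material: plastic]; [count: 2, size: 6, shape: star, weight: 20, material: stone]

Out, Out, Out, In

The classifier is using: weight ≥ 19.
[count: 4, size: 9, shape: hexagon, weight: 4, material: stone]: weight = 4, does not satisfy this → Out. [count: 1, size: 4, shape: circle, weight: 6, material: metal]: weight = 6, does not satisfy this → Out. [count: 6, size: 4, shape: triangle, weight: 5, material: plastic]: weight = 5, does not satisfy this → Out. [count: 2, size: 6, shape: star, weight: 20, material: stone]: weight = 20, satisfies this → In.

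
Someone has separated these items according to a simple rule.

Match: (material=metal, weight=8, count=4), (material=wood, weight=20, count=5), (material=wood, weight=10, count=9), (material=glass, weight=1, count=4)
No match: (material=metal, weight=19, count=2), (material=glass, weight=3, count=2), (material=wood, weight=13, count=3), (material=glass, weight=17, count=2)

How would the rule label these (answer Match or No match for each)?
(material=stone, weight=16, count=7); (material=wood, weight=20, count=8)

Match, Match

Rule: count ≥ 4. This holds for each 'Match' example and fails for each 'No match' one.
Match: (material=stone, weight=16, count=7), since count = 7. Match: (material=wood, weight=20, count=8), since count = 8.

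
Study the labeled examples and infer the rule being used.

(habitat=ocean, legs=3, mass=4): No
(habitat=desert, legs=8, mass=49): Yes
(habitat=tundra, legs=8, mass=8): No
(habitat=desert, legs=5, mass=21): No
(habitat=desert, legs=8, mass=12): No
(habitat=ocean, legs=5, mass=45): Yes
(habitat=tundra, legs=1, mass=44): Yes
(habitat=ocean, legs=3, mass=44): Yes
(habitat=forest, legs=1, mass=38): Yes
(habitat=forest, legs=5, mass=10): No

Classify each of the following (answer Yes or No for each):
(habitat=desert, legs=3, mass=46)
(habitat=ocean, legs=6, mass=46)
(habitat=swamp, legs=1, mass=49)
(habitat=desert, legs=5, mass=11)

Yes, Yes, Yes, No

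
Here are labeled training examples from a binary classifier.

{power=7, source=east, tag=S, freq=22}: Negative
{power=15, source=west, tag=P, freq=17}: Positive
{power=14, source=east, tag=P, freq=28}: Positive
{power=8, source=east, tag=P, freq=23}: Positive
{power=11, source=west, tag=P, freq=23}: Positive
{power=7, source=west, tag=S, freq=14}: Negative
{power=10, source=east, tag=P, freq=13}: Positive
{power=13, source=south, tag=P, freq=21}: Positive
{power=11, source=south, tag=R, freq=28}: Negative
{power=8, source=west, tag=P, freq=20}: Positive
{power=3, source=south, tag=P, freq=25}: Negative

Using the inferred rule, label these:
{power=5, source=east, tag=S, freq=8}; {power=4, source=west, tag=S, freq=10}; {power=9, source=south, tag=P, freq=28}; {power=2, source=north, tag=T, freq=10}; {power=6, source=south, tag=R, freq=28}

One predicate separates the groups cleanly: tag is P AND power ≥ 7.
{power=5, source=east, tag=S, freq=8} — tag is S, power = 5, hence Negative.
{power=4, source=west, tag=S, freq=10} — tag is S, power = 4, hence Negative.
{power=9, source=south, tag=P, freq=28} — tag is P, power = 9, hence Positive.
{power=2, source=north, tag=T, freq=10} — tag is T, power = 2, hence Negative.
{power=6, source=south, tag=R, freq=28} — tag is R, power = 6, hence Negative.

Negative, Negative, Positive, Negative, Negative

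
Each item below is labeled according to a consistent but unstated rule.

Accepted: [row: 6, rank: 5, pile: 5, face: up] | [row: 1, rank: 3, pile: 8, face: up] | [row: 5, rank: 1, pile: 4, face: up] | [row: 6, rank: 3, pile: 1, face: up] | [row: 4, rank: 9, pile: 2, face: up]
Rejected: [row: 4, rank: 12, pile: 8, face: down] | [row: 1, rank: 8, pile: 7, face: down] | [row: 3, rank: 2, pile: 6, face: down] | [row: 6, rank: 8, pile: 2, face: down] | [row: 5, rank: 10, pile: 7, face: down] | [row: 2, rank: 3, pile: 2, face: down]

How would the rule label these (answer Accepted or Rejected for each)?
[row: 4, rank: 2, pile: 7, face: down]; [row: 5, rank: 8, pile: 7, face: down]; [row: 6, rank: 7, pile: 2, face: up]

Rejected, Rejected, Accepted

One predicate separates the groups cleanly: face is up.
[row: 4, rank: 2, pile: 7, face: down]: face is down, doesn't qualify → Rejected.
[row: 5, rank: 8, pile: 7, face: down]: face is down, doesn't qualify → Rejected.
[row: 6, rank: 7, pile: 2, face: up]: face is up, qualifies → Accepted.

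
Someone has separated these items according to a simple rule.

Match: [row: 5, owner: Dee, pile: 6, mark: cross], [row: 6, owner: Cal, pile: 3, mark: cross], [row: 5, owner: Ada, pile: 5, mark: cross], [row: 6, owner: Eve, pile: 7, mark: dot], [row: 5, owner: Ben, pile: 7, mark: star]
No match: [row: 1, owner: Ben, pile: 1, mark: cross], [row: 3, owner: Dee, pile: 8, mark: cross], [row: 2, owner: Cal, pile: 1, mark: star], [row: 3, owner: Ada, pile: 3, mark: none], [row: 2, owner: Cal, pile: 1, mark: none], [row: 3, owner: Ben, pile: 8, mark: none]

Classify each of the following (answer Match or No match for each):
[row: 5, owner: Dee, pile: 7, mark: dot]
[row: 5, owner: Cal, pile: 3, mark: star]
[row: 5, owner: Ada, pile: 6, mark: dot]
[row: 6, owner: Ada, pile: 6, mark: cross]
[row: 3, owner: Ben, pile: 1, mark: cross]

Match, Match, Match, Match, No match

One predicate separates the groups cleanly: row ≥ 5.
[row: 5, owner: Dee, pile: 7, mark: dot] → row = 5 → Match.
[row: 5, owner: Cal, pile: 3, mark: star] → row = 5 → Match.
[row: 5, owner: Ada, pile: 6, mark: dot] → row = 5 → Match.
[row: 6, owner: Ada, pile: 6, mark: cross] → row = 6 → Match.
[row: 3, owner: Ben, pile: 1, mark: cross] → row = 3 → No match.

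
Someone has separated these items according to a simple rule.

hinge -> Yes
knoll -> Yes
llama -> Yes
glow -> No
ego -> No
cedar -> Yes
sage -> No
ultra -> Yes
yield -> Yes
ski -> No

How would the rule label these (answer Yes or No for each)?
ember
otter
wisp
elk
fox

Yes, Yes, No, No, No

Every 'Yes' example satisfies: length 5. None of the 'No' examples do.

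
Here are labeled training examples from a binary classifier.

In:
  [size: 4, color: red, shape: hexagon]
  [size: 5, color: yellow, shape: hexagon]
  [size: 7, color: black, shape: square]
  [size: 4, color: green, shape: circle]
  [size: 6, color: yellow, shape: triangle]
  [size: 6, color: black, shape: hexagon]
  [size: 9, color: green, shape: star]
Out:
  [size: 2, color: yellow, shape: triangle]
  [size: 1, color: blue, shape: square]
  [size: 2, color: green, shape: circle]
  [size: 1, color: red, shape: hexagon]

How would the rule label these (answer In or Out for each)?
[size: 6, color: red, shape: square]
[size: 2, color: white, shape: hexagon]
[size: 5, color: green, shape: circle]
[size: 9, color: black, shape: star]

The classifier is using: size ≥ 4.

In, Out, In, In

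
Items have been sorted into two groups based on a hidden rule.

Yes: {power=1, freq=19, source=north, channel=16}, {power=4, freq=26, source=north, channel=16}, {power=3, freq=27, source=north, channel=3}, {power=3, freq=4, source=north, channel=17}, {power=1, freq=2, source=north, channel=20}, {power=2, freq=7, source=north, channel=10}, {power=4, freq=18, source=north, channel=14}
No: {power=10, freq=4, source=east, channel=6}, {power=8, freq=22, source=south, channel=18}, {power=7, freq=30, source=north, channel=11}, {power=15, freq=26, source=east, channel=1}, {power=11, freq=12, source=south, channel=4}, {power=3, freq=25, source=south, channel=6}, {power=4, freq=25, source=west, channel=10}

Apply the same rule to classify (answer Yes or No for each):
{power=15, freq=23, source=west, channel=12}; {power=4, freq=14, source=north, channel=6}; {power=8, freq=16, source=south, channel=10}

No, Yes, No

The simplest hypothesis consistent with all the labels is: source is north AND freq ≤ 27.
{power=15, freq=23, source=west, channel=12}: No (source is west, freq = 23). {power=4, freq=14, source=north, channel=6}: Yes (source is north, freq = 14). {power=8, freq=16, source=south, channel=10}: No (source is south, freq = 16).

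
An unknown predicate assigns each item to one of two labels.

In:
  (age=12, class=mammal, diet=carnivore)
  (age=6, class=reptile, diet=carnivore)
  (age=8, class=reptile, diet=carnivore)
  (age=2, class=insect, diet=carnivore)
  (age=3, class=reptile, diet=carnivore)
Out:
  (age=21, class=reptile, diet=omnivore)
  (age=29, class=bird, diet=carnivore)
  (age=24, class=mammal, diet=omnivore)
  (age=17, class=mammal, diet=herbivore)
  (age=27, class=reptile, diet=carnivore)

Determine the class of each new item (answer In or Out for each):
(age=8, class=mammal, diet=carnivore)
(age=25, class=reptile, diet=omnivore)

In, Out

One predicate separates the groups cleanly: age ≤ 12.
(age=8, class=mammal, diet=carnivore): In (age = 8).
(age=25, class=reptile, diet=omnivore): Out (age = 25).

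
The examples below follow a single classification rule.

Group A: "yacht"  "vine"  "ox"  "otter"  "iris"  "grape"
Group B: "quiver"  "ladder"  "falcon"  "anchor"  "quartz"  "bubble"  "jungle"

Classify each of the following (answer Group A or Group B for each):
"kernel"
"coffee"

The simplest hypothesis consistent with all the labels is: length ≤ 5.
"kernel" → length 6 → Group B.
"coffee" → length 6 → Group B.

Group B, Group B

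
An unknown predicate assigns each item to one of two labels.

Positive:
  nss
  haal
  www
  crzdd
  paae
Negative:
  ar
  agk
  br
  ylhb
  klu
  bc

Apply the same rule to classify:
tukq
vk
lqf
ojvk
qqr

Negative, Negative, Negative, Negative, Positive

A rule that fits every label: has a double letter — true of each 'Positive' example, false of each 'Negative' one.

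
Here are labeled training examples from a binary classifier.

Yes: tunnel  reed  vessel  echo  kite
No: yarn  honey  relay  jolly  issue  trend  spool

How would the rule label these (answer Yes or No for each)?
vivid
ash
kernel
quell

No, No, Yes, No

The rule appears to be: even length AND contains 'e'.
vivid: No (length 5, no 'e').
ash: No (length 3, no 'e').
kernel: Yes (length 6, has 'e').
quell: No (length 5, has 'e').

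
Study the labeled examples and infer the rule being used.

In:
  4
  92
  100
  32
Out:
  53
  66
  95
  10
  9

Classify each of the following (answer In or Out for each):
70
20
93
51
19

Out, In, Out, Out, Out

The common property of the 'In' items is: multiple of 4. No 'Out' item has it.
Out: 70, since 70 = 4·17 + 2.
In: 20, since 20 = 4·5.
Out: 93, since 93 = 4·23 + 1.
Out: 51, since 51 = 4·12 + 3.
Out: 19, since 19 = 4·4 + 3.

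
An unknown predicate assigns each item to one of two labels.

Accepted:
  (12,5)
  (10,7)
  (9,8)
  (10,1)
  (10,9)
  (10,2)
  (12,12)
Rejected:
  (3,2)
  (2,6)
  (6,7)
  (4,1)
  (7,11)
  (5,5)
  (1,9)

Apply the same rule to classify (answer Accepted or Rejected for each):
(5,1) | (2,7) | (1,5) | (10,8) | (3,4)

Every 'Accepted' example satisfies: first ≥ 8. None of the 'Rejected' examples do.
(5,1) — first 5, hence Rejected. (2,7) — first 2, hence Rejected. (1,5) — first 1, hence Rejected. (10,8) — first 10, hence Accepted. (3,4) — first 3, hence Rejected.

Rejected, Rejected, Rejected, Accepted, Rejected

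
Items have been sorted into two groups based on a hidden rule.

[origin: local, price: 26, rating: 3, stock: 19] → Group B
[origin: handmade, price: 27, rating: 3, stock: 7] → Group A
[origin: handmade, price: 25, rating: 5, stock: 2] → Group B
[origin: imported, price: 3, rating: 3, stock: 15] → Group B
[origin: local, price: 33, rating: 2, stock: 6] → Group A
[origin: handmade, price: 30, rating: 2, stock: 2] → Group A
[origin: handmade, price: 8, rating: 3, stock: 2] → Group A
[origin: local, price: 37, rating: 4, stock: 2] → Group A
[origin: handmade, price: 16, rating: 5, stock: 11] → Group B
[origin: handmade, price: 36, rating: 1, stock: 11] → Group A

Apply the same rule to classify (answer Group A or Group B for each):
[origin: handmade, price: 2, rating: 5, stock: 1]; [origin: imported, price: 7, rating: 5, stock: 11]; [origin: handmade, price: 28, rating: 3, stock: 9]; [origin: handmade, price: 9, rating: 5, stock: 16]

Group B, Group B, Group A, Group B

The classifier is using: stock ≤ 11 AND rating ≤ 4.
[origin: handmade, price: 2, rating: 5, stock: 1]: stock = 1, rating = 5, does not satisfy this → Group B. [origin: imported, price: 7, rating: 5, stock: 11]: stock = 11, rating = 5, does not satisfy this → Group B. [origin: handmade, price: 28, rating: 3, stock: 9]: stock = 9, rating = 3, has this property → Group A. [origin: handmade, price: 9, rating: 5, stock: 16]: stock = 16, rating = 5, does not satisfy this → Group B.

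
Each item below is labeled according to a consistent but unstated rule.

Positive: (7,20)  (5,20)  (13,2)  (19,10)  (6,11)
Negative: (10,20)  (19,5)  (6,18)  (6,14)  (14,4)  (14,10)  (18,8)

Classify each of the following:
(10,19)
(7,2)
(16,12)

Positive, Positive, Negative

The distinguishing property — sum is odd — holds for all the 'Positive' cases and none of the 'Negative' cases.
(10,19) → 10+19 = 29 → Positive.
(7,2) → 7+2 = 9 → Positive.
(16,12) → 16+12 = 28 → Negative.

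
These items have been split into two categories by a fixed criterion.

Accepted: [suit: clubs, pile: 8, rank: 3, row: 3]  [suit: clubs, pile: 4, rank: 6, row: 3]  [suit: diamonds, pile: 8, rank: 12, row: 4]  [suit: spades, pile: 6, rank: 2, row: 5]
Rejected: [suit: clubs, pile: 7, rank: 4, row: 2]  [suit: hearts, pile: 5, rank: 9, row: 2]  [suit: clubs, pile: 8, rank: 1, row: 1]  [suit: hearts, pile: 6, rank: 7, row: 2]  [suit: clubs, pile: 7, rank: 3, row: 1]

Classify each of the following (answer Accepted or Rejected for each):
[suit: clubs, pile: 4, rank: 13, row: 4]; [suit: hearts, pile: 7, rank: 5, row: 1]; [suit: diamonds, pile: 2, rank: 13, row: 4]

Accepted, Rejected, Accepted

All 'Accepted' examples share one property — row ≥ 3 — and every 'Rejected' example lacks it.
[suit: clubs, pile: 4, rank: 13, row: 4] — row = 4, hence Accepted.
[suit: hearts, pile: 7, rank: 5, row: 1] — row = 1, hence Rejected.
[suit: diamonds, pile: 2, rank: 13, row: 4] — row = 4, hence Accepted.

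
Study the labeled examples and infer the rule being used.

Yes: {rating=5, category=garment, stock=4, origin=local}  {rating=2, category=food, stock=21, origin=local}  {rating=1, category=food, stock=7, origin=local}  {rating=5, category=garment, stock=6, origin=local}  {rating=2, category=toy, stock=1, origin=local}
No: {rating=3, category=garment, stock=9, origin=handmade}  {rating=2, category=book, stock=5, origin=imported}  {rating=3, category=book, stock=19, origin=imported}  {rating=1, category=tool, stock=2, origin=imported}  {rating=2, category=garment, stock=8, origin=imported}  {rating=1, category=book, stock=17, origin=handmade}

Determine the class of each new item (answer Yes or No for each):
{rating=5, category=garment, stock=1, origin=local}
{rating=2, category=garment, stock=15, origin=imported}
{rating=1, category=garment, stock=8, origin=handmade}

Yes, No, No

A rule that fits every label: origin is local — true of each 'Yes' example, false of each 'No' one.
{rating=5, category=garment, stock=1, origin=local} → origin is local → Yes.
{rating=2, category=garment, stock=15, origin=imported} → origin is imported → No.
{rating=1, category=garment, stock=8, origin=handmade} → origin is handmade → No.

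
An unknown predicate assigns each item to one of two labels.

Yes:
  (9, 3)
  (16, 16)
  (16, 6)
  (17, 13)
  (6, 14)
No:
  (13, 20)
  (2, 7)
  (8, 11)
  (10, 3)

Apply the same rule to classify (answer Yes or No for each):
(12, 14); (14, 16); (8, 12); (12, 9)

Checking candidate rules against both groups, what survives is: sum is even.

Yes, Yes, Yes, No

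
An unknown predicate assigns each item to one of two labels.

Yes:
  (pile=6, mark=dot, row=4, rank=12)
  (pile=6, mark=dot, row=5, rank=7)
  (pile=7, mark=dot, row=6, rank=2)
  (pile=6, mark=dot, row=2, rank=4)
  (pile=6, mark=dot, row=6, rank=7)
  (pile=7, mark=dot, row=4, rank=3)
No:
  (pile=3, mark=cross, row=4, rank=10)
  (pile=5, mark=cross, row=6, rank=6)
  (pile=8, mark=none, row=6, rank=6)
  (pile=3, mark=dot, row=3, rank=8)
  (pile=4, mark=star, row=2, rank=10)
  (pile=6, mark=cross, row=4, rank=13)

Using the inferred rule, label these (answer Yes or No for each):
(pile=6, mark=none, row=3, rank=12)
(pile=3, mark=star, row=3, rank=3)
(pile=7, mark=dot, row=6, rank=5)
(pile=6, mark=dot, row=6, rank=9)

No, No, Yes, Yes

All 'Yes' examples share one property — mark is dot AND pile ≥ 4 — and every 'No' example lacks it.
(pile=6, mark=none, row=3, rank=12): No (mark is none, pile = 6).
(pile=3, mark=star, row=3, rank=3): No (mark is star, pile = 3).
(pile=7, mark=dot, row=6, rank=5): Yes (mark is dot, pile = 7).
(pile=6, mark=dot, row=6, rank=9): Yes (mark is dot, pile = 6).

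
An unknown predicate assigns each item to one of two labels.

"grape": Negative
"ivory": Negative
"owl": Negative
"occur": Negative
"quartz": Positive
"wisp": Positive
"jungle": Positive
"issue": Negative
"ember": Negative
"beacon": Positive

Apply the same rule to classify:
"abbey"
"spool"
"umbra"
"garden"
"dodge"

Checking candidate rules against both groups, what survives is: even length.
"abbey" — length 5, hence Negative.
"spool" — length 5, hence Negative.
"umbra" — length 5, hence Negative.
"garden" — length 6, hence Positive.
"dodge" — length 5, hence Negative.

Negative, Negative, Negative, Positive, Negative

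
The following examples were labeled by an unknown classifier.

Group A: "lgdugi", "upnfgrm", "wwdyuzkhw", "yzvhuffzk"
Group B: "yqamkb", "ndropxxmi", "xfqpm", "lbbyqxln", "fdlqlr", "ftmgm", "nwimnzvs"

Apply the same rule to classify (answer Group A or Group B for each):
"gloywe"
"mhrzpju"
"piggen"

Group B, Group A, Group B

Checking candidate rules against both groups, what survives is: contains 'u'.
"gloywe": no 'u' — lacks this property, so Group B.
"mhrzpju": has 'u' — meets the rule, so Group A.
"piggen": no 'u' — lacks this property, so Group B.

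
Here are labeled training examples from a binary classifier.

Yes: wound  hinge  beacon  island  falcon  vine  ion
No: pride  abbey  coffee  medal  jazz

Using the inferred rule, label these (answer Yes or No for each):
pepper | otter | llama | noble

No, No, No, Yes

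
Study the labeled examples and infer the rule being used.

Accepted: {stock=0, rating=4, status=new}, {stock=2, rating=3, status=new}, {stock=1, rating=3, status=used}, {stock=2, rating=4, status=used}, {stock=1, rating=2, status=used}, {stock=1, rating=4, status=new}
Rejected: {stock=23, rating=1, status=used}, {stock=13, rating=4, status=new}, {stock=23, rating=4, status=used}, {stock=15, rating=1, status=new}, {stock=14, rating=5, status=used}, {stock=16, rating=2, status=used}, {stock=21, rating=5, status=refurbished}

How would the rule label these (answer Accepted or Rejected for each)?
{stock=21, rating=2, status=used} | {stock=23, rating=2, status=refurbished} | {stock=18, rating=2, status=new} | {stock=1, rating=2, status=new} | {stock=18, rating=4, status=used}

Rejected, Rejected, Rejected, Accepted, Rejected

'Accepted' ⟺ stock ≤ 2.
{stock=21, rating=2, status=used}: stock = 21, fails the rule → Rejected.
{stock=23, rating=2, status=refurbished}: stock = 23, fails the rule → Rejected.
{stock=18, rating=2, status=new}: stock = 18, fails the rule → Rejected.
{stock=1, rating=2, status=new}: stock = 1, matches → Accepted.
{stock=18, rating=4, status=used}: stock = 18, fails the rule → Rejected.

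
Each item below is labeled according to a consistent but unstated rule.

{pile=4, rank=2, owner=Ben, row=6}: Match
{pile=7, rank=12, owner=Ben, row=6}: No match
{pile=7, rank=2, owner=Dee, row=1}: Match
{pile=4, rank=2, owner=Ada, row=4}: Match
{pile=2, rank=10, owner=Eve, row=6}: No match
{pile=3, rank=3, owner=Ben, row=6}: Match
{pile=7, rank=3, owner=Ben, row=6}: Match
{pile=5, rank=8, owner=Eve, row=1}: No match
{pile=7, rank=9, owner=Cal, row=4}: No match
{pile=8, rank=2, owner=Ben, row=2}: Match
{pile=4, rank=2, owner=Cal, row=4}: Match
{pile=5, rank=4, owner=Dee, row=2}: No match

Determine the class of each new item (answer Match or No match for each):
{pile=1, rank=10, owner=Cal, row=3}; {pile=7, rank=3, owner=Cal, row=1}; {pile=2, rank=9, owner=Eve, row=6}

A rule that fits every label: rank ≤ 3 — true of each 'Match' example, false of each 'No match' one.
No match: {pile=1, rank=10, owner=Cal, row=3}, since rank = 10.
Match: {pile=7, rank=3, owner=Cal, row=1}, since rank = 3.
No match: {pile=2, rank=9, owner=Eve, row=6}, since rank = 9.

No match, Match, No match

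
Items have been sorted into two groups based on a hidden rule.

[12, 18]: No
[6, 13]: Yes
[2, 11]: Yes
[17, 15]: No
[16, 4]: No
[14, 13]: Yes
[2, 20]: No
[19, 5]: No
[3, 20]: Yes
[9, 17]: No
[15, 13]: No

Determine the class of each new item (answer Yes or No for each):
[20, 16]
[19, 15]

The common property of the 'Yes' items is: sum is odd. No 'No' item has it.
[20, 16] → 20+16 = 36 → No.
[19, 15] → 19+15 = 34 → No.

No, No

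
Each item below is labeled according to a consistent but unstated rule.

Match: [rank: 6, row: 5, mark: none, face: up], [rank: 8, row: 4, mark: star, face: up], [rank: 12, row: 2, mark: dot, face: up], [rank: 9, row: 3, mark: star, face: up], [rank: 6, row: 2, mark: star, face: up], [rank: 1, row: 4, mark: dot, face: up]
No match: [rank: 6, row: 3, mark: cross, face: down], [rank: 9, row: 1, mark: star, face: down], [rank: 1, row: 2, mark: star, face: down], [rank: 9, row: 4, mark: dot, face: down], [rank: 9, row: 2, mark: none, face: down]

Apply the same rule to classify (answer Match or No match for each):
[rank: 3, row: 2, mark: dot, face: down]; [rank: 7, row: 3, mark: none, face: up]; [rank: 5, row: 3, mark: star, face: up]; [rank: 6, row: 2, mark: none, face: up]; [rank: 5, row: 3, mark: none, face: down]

No match, Match, Match, Match, No match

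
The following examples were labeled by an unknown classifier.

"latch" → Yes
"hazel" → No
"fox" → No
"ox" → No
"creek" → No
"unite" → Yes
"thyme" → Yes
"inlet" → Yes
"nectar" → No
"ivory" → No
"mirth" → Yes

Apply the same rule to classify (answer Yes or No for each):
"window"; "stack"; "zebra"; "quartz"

No, Yes, No, No

The pattern is that an item is 'Yes' exactly when: odd length AND contains 't'.
"window": length 6, no 't', doesn't qualify → No. "stack": length 5, has 't', meets the rule → Yes. "zebra": length 5, no 't', doesn't qualify → No. "quartz": length 6, has 't', doesn't qualify → No.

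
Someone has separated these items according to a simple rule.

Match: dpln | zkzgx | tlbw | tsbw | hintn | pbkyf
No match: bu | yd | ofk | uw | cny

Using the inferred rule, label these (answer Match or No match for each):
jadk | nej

The simplest hypothesis consistent with all the labels is: length ≥ 4.
Match: jadk, since length 4. No match: nej, since length 3.

Match, No match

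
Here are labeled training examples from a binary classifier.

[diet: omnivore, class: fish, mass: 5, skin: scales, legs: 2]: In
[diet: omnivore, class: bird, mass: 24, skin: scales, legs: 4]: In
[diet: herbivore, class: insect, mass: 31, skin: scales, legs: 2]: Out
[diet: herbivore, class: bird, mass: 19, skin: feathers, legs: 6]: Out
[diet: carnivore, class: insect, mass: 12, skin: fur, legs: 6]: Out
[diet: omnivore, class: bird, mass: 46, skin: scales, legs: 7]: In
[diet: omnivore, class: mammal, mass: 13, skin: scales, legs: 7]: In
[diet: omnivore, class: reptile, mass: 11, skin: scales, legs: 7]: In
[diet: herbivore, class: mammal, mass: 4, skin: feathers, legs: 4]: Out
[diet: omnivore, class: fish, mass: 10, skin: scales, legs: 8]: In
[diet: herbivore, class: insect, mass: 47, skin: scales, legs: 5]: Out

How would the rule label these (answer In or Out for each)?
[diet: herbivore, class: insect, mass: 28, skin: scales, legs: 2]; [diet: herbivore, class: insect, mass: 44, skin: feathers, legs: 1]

One predicate separates the groups cleanly: diet is omnivore.
[diet: herbivore, class: insect, mass: 28, skin: scales, legs: 2]: diet is herbivore, fails the rule → Out.
[diet: herbivore, class: insect, mass: 44, skin: feathers, legs: 1]: diet is herbivore, fails the rule → Out.

Out, Out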